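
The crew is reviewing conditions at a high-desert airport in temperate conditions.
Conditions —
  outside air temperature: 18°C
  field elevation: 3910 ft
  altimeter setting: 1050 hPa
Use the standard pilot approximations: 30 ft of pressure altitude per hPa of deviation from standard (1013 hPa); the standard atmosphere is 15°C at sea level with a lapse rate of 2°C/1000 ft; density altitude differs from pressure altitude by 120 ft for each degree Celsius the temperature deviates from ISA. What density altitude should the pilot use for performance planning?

3832 ft

Pressure altitude = 3910 + (1013 − 1050) × 30 = 3910 + (-1110) = 2800 ft.
ISA temperature at 2800 ft = 15 − 2 × (2800/1000) = 9.4°C.
ISA deviation = 18 − 9.4 = +8.6°C.
Density altitude = 2800 + 120 × (8.6) = 3832 ft.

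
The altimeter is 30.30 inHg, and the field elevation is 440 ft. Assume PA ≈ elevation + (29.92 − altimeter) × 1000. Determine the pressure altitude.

Pressure correction = (29.92 − 30.30) × 1000 = -380 ft.
Pressure altitude = 440 + (-380) = 60 ft.

60 ft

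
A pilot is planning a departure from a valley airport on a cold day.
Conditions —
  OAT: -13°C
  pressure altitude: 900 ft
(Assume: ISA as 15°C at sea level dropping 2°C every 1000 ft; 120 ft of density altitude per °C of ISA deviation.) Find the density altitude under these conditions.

ISA temperature at 900 ft = 15 − 2 × (900/1000) = 13.2°C.
ISA deviation = -13 − 13.2 = -26.2°C.
Density altitude = 900 + 120 × (-26.2) = 900 + (-3144) = -2244 ft.

-2244 ft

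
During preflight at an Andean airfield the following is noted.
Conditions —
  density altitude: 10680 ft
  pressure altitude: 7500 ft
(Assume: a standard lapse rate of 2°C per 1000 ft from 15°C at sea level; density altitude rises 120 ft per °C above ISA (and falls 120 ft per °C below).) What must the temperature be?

Density altitude − pressure altitude = 10680 − 7500 = +3180 ft.
At 120 ft/°C that is an ISA deviation of 3180/120 = +26.5°C.
ISA temperature at 7500 ft = 15 − 2 × (7500/1000) = 0°C.
OAT = ISA + deviation = 0 + (+26.5) = 26.5°C.

26.5°C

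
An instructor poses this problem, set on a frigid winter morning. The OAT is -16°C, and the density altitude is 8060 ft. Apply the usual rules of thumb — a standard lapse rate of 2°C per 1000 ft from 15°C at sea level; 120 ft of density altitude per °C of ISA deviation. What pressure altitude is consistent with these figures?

9500 ft

DA = PA + 120 × (OAT − (15 − 2·PA/1000)) = PA + 120·OAT − 1800 + 0.24·PA = 1.24·PA + 120·OAT − 1800.
So 1.24·PA = 8060 − 120 × (-16) + 1800 = 11780.
PA = 11780 / 1.24 = 9500 ft.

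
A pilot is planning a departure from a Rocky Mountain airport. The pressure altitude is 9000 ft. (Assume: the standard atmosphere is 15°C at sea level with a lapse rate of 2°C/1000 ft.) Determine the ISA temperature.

ISA temperature = 15 − 2 × (9000/1000) = 15 − 18 = -3°C.

-3°C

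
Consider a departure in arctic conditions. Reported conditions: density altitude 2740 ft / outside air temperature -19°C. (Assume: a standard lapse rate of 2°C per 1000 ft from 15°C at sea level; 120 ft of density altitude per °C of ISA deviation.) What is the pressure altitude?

DA = PA + 120 × (OAT − (15 − 2·PA/1000)) = PA + 120·OAT − 1800 + 0.24·PA = 1.24·PA + 120·OAT − 1800.
So 1.24·PA = 2740 − 120 × (-19) + 1800 = 6820.
PA = 6820 / 1.24 = 5500 ft.

5500 ft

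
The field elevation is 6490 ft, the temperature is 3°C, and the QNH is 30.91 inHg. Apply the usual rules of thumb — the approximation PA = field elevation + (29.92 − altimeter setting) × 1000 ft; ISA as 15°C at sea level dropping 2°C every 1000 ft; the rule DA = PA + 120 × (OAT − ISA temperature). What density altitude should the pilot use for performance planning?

Pressure altitude = 6490 + (29.92 − 30.91) × 1000 = 6490 + (-990) = 5500 ft.
ISA temperature at 5500 ft = 15 − 2 × (5500/1000) = 4°C.
ISA deviation = 3 − 4 = -1°C.
Density altitude = 5500 + 120 × (-1) = 5380 ft.

5380 ft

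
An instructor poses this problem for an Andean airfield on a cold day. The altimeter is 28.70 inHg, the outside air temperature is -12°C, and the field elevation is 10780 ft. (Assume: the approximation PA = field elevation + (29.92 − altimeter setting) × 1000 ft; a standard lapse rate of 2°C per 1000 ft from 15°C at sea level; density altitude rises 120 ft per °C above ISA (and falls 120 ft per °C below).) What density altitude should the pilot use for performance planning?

Pressure altitude = 10780 + (29.92 − 28.70) × 1000 = 10780 + (+1220) = 12000 ft.
ISA temperature at 12000 ft = 15 − 2 × (12000/1000) = -9°C.
ISA deviation = -12 − (-9) = -3°C.
Density altitude = 12000 + 120 × (-3) = 11640 ft.

11640 ft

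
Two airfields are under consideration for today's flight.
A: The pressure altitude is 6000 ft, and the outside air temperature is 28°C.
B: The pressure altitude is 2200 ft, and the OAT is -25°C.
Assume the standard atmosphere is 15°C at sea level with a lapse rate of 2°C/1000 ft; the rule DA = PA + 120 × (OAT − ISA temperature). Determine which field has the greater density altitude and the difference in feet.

A by 11072 ft

A: ISA temp = 3°C, deviation +25°C, DA = 6000 + 120 × 25 = 9000 ft.
B: ISA temp = 10.6°C, deviation -35.6°C, DA = 2200 + 120 × (-35.6) = -2072 ft.
A is higher by 9000 − (-2072) = 11072 ft.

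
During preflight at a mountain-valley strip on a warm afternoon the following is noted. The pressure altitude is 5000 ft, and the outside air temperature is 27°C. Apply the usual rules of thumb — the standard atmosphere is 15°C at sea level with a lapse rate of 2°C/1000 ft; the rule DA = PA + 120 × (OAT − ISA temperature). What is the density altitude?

7640 ft

ISA temperature at 5000 ft = 15 − 2 × (5000/1000) = 5°C.
ISA deviation = 27 − 5 = +22°C.
Density altitude = 5000 + 120 × (22) = 5000 + (+2640) = 7640 ft.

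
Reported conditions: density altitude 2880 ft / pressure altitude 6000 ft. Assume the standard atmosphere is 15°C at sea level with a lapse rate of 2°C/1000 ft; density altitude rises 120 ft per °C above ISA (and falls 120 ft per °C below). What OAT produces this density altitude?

Density altitude − pressure altitude = 2880 − 6000 = -3120 ft.
At 120 ft/°C that is an ISA deviation of -3120/120 = -26°C.
ISA temperature at 6000 ft = 15 − 2 × (6000/1000) = 3°C.
OAT = ISA + deviation = 3 + (-26) = -23°C.

-23°C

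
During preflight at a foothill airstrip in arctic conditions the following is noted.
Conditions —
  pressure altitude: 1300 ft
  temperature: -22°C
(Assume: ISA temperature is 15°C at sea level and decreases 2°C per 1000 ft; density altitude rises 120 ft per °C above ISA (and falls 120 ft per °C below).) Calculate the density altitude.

ISA temperature at 1300 ft = 15 − 2 × (1300/1000) = 12.4°C.
ISA deviation = -22 − 12.4 = -34.4°C.
Density altitude = 1300 + 120 × (-34.4) = 1300 + (-4128) = -2828 ft.

-2828 ft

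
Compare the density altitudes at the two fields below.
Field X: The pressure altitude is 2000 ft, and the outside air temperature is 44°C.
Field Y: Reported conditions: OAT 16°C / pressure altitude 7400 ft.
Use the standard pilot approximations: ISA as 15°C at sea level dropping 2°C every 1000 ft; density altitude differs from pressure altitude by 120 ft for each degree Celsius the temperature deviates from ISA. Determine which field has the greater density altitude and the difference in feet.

Field X: ISA temp = 11°C, deviation +33°C, DA = 2000 + 120 × 33 = 5960 ft.
Field Y: ISA temp = 0.2°C, deviation +15.8°C, DA = 7400 + 120 × 15.8 = 9296 ft.
Field Y is higher by 9296 − 5960 = 3336 ft.

Field Y by 3336 ft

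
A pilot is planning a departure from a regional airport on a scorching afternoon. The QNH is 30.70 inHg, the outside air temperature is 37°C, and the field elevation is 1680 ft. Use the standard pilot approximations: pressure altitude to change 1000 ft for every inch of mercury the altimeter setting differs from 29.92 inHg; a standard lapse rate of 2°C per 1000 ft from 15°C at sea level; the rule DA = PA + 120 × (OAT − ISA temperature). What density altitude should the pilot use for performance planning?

3756 ft

Pressure altitude = 1680 + (29.92 − 30.70) × 1000 = 1680 + (-780) = 900 ft.
ISA temperature at 900 ft = 15 − 2 × (900/1000) = 13.2°C.
ISA deviation = 37 − 13.2 = +23.8°C.
Density altitude = 900 + 120 × (23.8) = 3756 ft.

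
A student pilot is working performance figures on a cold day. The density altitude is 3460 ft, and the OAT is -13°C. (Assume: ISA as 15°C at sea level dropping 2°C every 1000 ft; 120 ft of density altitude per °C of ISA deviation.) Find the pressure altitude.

DA = PA + 120 × (OAT − (15 − 2·PA/1000)) = PA + 120·OAT − 1800 + 0.24·PA = 1.24·PA + 120·OAT − 1800.
So 1.24·PA = 3460 − 120 × (-13) + 1800 = 6820.
PA = 6820 / 1.24 = 5500 ft.

5500 ft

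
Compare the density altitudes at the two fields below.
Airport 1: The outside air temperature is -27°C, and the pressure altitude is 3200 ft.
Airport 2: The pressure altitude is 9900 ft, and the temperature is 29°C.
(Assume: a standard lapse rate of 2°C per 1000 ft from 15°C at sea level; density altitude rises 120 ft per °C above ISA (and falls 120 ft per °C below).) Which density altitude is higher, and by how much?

Airport 2 by 15028 ft

Airport 1: ISA temp = 8.6°C, deviation -35.6°C, DA = 3200 + 120 × (-35.6) = -1072 ft.
Airport 2: ISA temp = -4.8°C, deviation +33.8°C, DA = 9900 + 120 × 33.8 = 13956 ft.
Airport 2 is higher by 13956 − (-1072) = 15028 ft.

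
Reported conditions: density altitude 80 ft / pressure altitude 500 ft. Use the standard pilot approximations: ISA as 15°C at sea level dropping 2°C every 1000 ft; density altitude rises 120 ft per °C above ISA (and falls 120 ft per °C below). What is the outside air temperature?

10.5°C

Density altitude − pressure altitude = 80 − 500 = -420 ft.
At 120 ft/°C that is an ISA deviation of -420/120 = -3.5°C.
ISA temperature at 500 ft = 15 − 2 × (500/1000) = 14°C.
OAT = ISA + deviation = 14 + (-3.5) = 10.5°C.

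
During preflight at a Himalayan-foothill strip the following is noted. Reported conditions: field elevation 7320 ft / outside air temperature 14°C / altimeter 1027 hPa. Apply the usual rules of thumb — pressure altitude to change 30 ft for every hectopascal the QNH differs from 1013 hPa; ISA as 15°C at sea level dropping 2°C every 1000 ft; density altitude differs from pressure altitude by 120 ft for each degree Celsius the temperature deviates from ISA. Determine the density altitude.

Pressure altitude = 7320 + (1013 − 1027) × 30 = 7320 + (-420) = 6900 ft.
ISA temperature at 6900 ft = 15 − 2 × (6900/1000) = 1.2°C.
ISA deviation = 14 − 1.2 = +12.8°C.
Density altitude = 6900 + 120 × (12.8) = 8436 ft.

8436 ft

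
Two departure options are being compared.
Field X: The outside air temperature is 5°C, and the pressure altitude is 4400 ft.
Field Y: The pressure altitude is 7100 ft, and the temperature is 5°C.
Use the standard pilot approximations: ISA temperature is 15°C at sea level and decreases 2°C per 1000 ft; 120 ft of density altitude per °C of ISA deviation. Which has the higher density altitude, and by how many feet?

Field X: ISA temp = 6.2°C, deviation -1.2°C, DA = 4400 + 120 × (-1.2) = 4256 ft.
Field Y: ISA temp = 0.8°C, deviation +4.2°C, DA = 7100 + 120 × 4.2 = 7604 ft.
Field Y is higher by 7604 − 4256 = 3348 ft.

Field Y by 3348 ft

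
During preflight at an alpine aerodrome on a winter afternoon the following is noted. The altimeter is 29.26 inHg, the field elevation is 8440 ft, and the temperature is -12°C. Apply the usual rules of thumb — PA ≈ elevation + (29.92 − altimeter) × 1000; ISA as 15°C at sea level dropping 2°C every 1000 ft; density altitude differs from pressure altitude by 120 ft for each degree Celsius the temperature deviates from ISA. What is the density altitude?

8044 ft

Pressure altitude = 8440 + (29.92 − 29.26) × 1000 = 8440 + (+660) = 9100 ft.
ISA temperature at 9100 ft = 15 − 2 × (9100/1000) = -3.2°C.
ISA deviation = -12 − (-3.2) = -8.8°C.
Density altitude = 9100 + 120 × (-8.8) = 8044 ft.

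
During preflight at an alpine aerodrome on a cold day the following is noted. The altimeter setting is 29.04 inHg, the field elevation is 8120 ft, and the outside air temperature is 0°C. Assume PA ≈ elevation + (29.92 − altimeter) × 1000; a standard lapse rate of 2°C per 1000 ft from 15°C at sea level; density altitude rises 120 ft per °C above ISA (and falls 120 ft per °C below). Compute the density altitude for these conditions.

Pressure altitude = 8120 + (29.92 − 29.04) × 1000 = 8120 + (+880) = 9000 ft.
ISA temperature at 9000 ft = 15 − 2 × (9000/1000) = -3°C.
ISA deviation = 0 − (-3) = +3°C.
Density altitude = 9000 + 120 × (3) = 9360 ft.

9360 ft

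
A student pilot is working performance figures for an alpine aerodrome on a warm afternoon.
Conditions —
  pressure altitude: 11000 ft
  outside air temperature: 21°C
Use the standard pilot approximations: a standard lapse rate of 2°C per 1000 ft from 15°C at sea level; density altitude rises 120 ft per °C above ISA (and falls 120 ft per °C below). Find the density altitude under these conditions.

ISA temperature at 11000 ft = 15 − 2 × (11000/1000) = -7°C.
ISA deviation = 21 − (-7) = +28°C.
Density altitude = 11000 + 120 × (28) = 11000 + (+3360) = 14360 ft.

14360 ft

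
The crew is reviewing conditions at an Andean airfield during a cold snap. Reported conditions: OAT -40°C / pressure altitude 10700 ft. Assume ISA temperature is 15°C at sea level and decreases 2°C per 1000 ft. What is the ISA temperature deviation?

ISA-33.6°C

ISA temperature at 10700 ft = 15 − 2 × (10700/1000) = -6.4°C.
Deviation = OAT − ISA = -40 − (-6.4) = -33.6°C.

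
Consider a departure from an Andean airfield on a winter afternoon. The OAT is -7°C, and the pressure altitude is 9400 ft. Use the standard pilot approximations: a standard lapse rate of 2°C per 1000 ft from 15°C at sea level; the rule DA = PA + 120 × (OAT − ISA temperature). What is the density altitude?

ISA temperature at 9400 ft = 15 − 2 × (9400/1000) = -3.8°C.
ISA deviation = -7 − (-3.8) = -3.2°C.
Density altitude = 9400 + 120 × (-3.2) = 9400 + (-384) = 9016 ft.

9016 ft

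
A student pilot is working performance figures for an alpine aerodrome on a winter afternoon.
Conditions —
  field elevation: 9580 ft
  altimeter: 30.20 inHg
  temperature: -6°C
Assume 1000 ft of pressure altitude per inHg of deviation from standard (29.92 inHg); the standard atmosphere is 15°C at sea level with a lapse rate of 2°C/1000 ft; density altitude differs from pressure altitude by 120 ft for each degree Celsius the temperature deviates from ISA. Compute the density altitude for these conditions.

9012 ft

Pressure altitude = 9580 + (29.92 − 30.20) × 1000 = 9580 + (-280) = 9300 ft.
ISA temperature at 9300 ft = 15 − 2 × (9300/1000) = -3.6°C.
ISA deviation = -6 − (-3.6) = -2.4°C.
Density altitude = 9300 + 120 × (-2.4) = 9012 ft.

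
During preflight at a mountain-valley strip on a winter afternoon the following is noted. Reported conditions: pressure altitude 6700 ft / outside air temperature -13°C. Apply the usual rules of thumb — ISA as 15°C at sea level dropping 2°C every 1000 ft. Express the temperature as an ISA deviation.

ISA temperature at 6700 ft = 15 − 2 × (6700/1000) = 1.6°C.
Deviation = OAT − ISA = -13 − 1.6 = -14.6°C.

ISA-14.6°C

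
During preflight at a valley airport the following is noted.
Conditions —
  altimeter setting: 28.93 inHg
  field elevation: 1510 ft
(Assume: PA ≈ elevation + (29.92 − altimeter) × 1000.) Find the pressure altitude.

2500 ft

Pressure correction = (29.92 − 28.93) × 1000 = +990 ft.
Pressure altitude = 1510 + (+990) = 2500 ft.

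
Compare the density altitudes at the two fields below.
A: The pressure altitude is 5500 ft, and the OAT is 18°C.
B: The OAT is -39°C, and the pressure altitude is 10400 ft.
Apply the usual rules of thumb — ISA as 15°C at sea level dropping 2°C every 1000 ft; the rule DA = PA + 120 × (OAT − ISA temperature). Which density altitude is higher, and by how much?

A: ISA temp = 4°C, deviation +14°C, DA = 5500 + 120 × 14 = 7180 ft.
B: ISA temp = -5.8°C, deviation -33.2°C, DA = 10400 + 120 × (-33.2) = 6416 ft.
A is higher by 7180 − 6416 = 764 ft.

A by 764 ft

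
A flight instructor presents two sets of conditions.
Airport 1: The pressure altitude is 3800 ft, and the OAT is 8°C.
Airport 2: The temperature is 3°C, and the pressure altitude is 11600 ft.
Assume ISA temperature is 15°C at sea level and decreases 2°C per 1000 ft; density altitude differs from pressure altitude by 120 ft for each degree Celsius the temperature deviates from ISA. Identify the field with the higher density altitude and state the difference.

Airport 2 by 9072 ft

Airport 1: ISA temp = 7.4°C, deviation +0.6°C, DA = 3800 + 120 × 0.6 = 3872 ft.
Airport 2: ISA temp = -8.2°C, deviation +11.2°C, DA = 11600 + 120 × 11.2 = 12944 ft.
Airport 2 is higher by 12944 − 3872 = 9072 ft.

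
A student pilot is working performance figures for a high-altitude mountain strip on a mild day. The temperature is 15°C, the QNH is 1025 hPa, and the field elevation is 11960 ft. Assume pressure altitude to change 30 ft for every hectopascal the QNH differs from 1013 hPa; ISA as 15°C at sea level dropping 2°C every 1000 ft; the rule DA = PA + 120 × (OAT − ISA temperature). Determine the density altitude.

14384 ft

Pressure altitude = 11960 + (1013 − 1025) × 30 = 11960 + (-360) = 11600 ft.
ISA temperature at 11600 ft = 15 − 2 × (11600/1000) = -8.2°C.
ISA deviation = 15 − (-8.2) = +23.2°C.
Density altitude = 11600 + 120 × (23.2) = 14384 ft.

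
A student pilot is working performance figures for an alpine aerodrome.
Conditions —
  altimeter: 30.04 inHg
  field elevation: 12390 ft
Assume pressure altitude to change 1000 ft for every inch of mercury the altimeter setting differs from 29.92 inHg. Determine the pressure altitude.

12270 ft

Pressure correction = (29.92 − 30.04) × 1000 = -120 ft.
Pressure altitude = 12390 + (-120) = 12270 ft.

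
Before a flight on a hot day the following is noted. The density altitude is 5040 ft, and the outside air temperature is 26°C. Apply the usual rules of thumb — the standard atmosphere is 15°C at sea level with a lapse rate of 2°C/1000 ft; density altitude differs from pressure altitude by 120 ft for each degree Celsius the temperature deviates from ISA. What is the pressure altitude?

DA = PA + 120 × (OAT − (15 − 2·PA/1000)) = PA + 120·OAT − 1800 + 0.24·PA = 1.24·PA + 120·OAT − 1800.
So 1.24·PA = 5040 − 120 × 26 + 1800 = 3720.
PA = 3720 / 1.24 = 3000 ft.

3000 ft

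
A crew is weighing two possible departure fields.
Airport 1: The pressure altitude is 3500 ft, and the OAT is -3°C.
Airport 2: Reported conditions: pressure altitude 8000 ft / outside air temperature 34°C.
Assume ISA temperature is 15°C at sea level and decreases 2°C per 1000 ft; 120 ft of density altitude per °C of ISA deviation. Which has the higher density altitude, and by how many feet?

Airport 2 by 10020 ft

Airport 1: ISA temp = 8°C, deviation -11°C, DA = 3500 + 120 × (-11) = 2180 ft.
Airport 2: ISA temp = -1°C, deviation +35°C, DA = 8000 + 120 × 35 = 12200 ft.
Airport 2 is higher by 12200 − 2180 = 10020 ft.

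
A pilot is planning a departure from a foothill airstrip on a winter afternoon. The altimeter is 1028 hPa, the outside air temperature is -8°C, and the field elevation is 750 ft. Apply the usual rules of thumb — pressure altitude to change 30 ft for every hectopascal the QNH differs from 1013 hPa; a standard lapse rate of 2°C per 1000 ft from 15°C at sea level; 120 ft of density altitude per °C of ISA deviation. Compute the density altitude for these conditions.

Pressure altitude = 750 + (1013 − 1028) × 30 = 750 + (-450) = 300 ft.
ISA temperature at 300 ft = 15 − 2 × (300/1000) = 14.4°C.
ISA deviation = -8 − 14.4 = -22.4°C.
Density altitude = 300 + 120 × (-22.4) = -2388 ft.

-2388 ft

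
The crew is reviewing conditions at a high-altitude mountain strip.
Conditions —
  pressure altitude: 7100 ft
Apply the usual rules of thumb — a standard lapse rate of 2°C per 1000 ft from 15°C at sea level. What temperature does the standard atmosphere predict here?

0.8°C

ISA temperature = 15 − 2 × (7100/1000) = 15 − 14.2 = 0.8°C.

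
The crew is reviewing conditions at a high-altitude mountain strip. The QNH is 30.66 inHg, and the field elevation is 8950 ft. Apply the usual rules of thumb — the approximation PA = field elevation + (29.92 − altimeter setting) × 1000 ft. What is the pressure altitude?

Pressure correction = (29.92 − 30.66) × 1000 = -740 ft.
Pressure altitude = 8950 + (-740) = 8210 ft.

8210 ft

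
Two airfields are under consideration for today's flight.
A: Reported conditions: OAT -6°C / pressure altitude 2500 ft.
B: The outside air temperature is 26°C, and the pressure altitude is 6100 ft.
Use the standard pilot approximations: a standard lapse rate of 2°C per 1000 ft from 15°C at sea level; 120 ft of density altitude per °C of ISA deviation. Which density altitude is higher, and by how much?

B by 8304 ft

A: ISA temp = 10°C, deviation -16°C, DA = 2500 + 120 × (-16) = 580 ft.
B: ISA temp = 2.8°C, deviation +23.2°C, DA = 6100 + 120 × 23.2 = 8884 ft.
B is higher by 8884 − 580 = 8304 ft.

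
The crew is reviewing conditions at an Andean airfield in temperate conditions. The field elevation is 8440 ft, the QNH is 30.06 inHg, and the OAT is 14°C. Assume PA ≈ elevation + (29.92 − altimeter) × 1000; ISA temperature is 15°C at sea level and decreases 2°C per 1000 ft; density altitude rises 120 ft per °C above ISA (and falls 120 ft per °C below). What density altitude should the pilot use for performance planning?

Pressure altitude = 8440 + (29.92 − 30.06) × 1000 = 8440 + (-140) = 8300 ft.
ISA temperature at 8300 ft = 15 − 2 × (8300/1000) = -1.6°C.
ISA deviation = 14 − (-1.6) = +15.6°C.
Density altitude = 8300 + 120 × (15.6) = 10172 ft.

10172 ft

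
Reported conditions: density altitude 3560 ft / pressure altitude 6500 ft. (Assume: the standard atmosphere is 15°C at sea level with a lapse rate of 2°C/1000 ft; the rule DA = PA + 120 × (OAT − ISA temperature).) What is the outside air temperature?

-22.5°C

Density altitude − pressure altitude = 3560 − 6500 = -2940 ft.
At 120 ft/°C that is an ISA deviation of -2940/120 = -24.5°C.
ISA temperature at 6500 ft = 15 − 2 × (6500/1000) = 2°C.
OAT = ISA + deviation = 2 + (-24.5) = -22.5°C.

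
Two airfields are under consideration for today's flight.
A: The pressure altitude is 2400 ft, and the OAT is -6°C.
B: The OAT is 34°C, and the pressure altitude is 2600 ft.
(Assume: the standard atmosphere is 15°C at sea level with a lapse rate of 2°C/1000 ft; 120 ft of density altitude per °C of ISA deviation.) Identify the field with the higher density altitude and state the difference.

A: ISA temp = 10.2°C, deviation -16.2°C, DA = 2400 + 120 × (-16.2) = 456 ft.
B: ISA temp = 9.8°C, deviation +24.2°C, DA = 2600 + 120 × 24.2 = 5504 ft.
B is higher by 5504 − 456 = 5048 ft.

B by 5048 ft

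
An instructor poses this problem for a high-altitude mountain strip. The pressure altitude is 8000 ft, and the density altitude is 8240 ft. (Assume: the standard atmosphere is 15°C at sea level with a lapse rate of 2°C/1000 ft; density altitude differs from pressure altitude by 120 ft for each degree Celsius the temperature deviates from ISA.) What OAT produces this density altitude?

Density altitude − pressure altitude = 8240 − 8000 = +240 ft.
At 120 ft/°C that is an ISA deviation of 240/120 = +2°C.
ISA temperature at 8000 ft = 15 − 2 × (8000/1000) = -1°C.
OAT = ISA + deviation = -1 + (+2) = 1°C.

1°C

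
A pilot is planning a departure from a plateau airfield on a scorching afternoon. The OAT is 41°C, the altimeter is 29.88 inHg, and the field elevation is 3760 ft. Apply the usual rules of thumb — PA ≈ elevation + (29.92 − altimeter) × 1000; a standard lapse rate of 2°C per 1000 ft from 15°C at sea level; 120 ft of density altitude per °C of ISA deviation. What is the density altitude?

7832 ft

Pressure altitude = 3760 + (29.92 − 29.88) × 1000 = 3760 + (+40) = 3800 ft.
ISA temperature at 3800 ft = 15 − 2 × (3800/1000) = 7.4°C.
ISA deviation = 41 − 7.4 = +33.6°C.
Density altitude = 3800 + 120 × (33.6) = 7832 ft.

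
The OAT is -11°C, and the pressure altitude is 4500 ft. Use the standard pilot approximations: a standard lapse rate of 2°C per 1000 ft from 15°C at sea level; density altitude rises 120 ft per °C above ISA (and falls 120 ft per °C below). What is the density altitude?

2460 ft

ISA temperature at 4500 ft = 15 − 2 × (4500/1000) = 6°C.
ISA deviation = -11 − 6 = -17°C.
Density altitude = 4500 + 120 × (-17) = 4500 + (-2040) = 2460 ft.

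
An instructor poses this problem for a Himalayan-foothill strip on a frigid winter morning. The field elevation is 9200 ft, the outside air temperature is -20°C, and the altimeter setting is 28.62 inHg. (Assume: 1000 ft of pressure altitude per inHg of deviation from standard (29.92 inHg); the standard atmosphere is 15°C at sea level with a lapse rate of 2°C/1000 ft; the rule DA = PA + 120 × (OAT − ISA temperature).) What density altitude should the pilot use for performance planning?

8820 ft

Pressure altitude = 9200 + (29.92 − 28.62) × 1000 = 9200 + (+1300) = 10500 ft.
ISA temperature at 10500 ft = 15 − 2 × (10500/1000) = -6°C.
ISA deviation = -20 − (-6) = -14°C.
Density altitude = 10500 + 120 × (-14) = 8820 ft.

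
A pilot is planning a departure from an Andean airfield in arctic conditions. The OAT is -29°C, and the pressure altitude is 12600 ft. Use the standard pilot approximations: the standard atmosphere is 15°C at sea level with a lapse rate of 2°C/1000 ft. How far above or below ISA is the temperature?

ISA temperature at 12600 ft = 15 − 2 × (12600/1000) = -10.2°C.
Deviation = OAT − ISA = -29 − (-10.2) = -18.8°C.

ISA-18.8°C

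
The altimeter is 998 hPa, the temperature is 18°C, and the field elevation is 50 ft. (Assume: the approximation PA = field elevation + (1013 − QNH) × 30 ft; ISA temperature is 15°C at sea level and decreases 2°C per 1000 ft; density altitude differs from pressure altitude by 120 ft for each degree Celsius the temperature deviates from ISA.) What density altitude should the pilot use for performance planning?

Pressure altitude = 50 + (1013 − 998) × 30 = 50 + (+450) = 500 ft.
ISA temperature at 500 ft = 15 − 2 × (500/1000) = 14°C.
ISA deviation = 18 − 14 = +4°C.
Density altitude = 500 + 120 × (4) = 980 ft.

980 ft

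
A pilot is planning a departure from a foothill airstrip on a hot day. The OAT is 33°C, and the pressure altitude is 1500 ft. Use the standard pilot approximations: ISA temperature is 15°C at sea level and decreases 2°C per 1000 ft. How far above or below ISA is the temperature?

ISA+21°C

ISA temperature at 1500 ft = 15 − 2 × (1500/1000) = 12°C.
Deviation = OAT − ISA = 33 − 12 = +21°C.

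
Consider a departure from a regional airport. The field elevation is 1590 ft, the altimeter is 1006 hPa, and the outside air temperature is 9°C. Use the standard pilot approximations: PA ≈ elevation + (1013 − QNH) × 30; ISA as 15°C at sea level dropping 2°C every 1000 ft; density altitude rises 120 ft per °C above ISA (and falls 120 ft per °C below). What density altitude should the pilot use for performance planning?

1512 ft

Pressure altitude = 1590 + (1013 − 1006) × 30 = 1590 + (+210) = 1800 ft.
ISA temperature at 1800 ft = 15 − 2 × (1800/1000) = 11.4°C.
ISA deviation = 9 − 11.4 = -2.4°C.
Density altitude = 1800 + 120 × (-2.4) = 1512 ft.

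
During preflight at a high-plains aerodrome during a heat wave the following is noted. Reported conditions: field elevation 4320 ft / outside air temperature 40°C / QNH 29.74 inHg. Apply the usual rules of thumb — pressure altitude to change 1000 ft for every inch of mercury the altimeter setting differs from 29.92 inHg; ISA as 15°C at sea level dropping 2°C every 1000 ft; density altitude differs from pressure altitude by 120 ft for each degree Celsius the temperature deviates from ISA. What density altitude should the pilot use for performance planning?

8580 ft

Pressure altitude = 4320 + (29.92 − 29.74) × 1000 = 4320 + (+180) = 4500 ft.
ISA temperature at 4500 ft = 15 − 2 × (4500/1000) = 6°C.
ISA deviation = 40 − 6 = +34°C.
Density altitude = 4500 + 120 × (34) = 8580 ft.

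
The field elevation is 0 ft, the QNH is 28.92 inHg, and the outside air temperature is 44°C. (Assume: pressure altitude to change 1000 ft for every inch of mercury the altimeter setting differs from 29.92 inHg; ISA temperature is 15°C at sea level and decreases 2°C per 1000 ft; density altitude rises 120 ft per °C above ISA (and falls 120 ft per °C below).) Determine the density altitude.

Pressure altitude = 0 + (29.92 − 28.92) × 1000 = 0 + (+1000) = 1000 ft.
ISA temperature at 1000 ft = 15 − 2 × (1000/1000) = 13°C.
ISA deviation = 44 − 13 = +31°C.
Density altitude = 1000 + 120 × (31) = 4720 ft.

4720 ft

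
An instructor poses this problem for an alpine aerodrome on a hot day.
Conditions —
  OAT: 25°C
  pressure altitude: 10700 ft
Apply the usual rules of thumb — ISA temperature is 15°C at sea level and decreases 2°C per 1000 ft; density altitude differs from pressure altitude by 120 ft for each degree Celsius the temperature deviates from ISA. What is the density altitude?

ISA temperature at 10700 ft = 15 − 2 × (10700/1000) = -6.4°C.
ISA deviation = 25 − (-6.4) = +31.4°C.
Density altitude = 10700 + 120 × (31.4) = 10700 + (+3768) = 14468 ft.

14468 ft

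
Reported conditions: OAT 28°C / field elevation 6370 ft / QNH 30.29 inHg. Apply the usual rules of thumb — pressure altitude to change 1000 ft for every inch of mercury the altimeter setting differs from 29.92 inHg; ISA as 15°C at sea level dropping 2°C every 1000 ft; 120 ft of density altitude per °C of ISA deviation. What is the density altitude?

Pressure altitude = 6370 + (29.92 − 30.29) × 1000 = 6370 + (-370) = 6000 ft.
ISA temperature at 6000 ft = 15 − 2 × (6000/1000) = 3°C.
ISA deviation = 28 − 3 = +25°C.
Density altitude = 6000 + 120 × (25) = 9000 ft.

9000 ft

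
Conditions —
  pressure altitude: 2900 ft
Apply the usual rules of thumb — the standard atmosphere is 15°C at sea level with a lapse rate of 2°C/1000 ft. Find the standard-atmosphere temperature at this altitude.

ISA temperature = 15 − 2 × (2900/1000) = 15 − 5.8 = 9.2°C.

9.2°C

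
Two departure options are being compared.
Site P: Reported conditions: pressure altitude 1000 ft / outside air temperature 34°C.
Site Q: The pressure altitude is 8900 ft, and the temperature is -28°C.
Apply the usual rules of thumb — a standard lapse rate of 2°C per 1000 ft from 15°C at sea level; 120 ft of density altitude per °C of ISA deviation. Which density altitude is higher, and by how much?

Site P: ISA temp = 13°C, deviation +21°C, DA = 1000 + 120 × 21 = 3520 ft.
Site Q: ISA temp = -2.8°C, deviation -25.2°C, DA = 8900 + 120 × (-25.2) = 5876 ft.
Site Q is higher by 5876 − 3520 = 2356 ft.

Site Q by 2356 ft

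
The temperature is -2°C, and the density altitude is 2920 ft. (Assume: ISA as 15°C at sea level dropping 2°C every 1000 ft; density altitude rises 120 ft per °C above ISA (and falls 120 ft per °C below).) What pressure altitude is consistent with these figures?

DA = PA + 120 × (OAT − (15 − 2·PA/1000)) = PA + 120·OAT − 1800 + 0.24·PA = 1.24·PA + 120·OAT − 1800.
So 1.24·PA = 2920 − 120 × (-2) + 1800 = 4960.
PA = 4960 / 1.24 = 4000 ft.

4000 ft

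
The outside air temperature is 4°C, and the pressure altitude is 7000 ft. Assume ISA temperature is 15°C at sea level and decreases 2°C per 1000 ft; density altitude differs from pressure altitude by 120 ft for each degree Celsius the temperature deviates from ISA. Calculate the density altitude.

7360 ft

ISA temperature at 7000 ft = 15 − 2 × (7000/1000) = 1°C.
ISA deviation = 4 − 1 = +3°C.
Density altitude = 7000 + 120 × (3) = 7000 + (+360) = 7360 ft.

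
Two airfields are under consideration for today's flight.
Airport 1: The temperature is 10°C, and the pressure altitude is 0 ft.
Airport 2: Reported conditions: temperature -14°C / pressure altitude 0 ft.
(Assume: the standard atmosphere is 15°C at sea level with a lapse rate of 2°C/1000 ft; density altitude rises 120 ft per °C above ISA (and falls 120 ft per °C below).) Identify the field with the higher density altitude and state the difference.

Airport 1 by 2880 ft

Airport 1: ISA temp = 15°C, deviation -5°C, DA = 0 + 120 × (-5) = -600 ft.
Airport 2: ISA temp = 15°C, deviation -29°C, DA = 0 + 120 × (-29) = -3480 ft.
Airport 1 is higher by -600 − (-3480) = 2880 ft.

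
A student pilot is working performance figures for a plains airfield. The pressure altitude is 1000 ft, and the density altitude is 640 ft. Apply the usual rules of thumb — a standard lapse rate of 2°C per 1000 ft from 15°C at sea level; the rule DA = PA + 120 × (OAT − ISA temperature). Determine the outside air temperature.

Density altitude − pressure altitude = 640 − 1000 = -360 ft.
At 120 ft/°C that is an ISA deviation of -360/120 = -3°C.
ISA temperature at 1000 ft = 15 − 2 × (1000/1000) = 13°C.
OAT = ISA + deviation = 13 + (-3) = 10°C.

10°C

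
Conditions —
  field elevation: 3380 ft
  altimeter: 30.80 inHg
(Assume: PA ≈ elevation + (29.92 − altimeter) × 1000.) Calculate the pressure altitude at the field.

2500 ft

Pressure correction = (29.92 − 30.80) × 1000 = -880 ft.
Pressure altitude = 3380 + (-880) = 2500 ft.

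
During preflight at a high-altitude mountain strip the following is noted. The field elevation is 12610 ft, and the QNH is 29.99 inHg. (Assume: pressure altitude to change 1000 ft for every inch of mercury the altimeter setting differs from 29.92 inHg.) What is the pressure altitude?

Pressure correction = (29.92 − 29.99) × 1000 = -70 ft.
Pressure altitude = 12610 + (-70) = 12540 ft.

12540 ft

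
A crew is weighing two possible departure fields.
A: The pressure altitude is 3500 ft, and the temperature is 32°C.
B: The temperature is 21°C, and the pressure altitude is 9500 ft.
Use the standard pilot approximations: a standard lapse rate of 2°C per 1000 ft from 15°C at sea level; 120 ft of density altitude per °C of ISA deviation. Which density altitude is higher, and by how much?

A: ISA temp = 8°C, deviation +24°C, DA = 3500 + 120 × 24 = 6380 ft.
B: ISA temp = -4°C, deviation +25°C, DA = 9500 + 120 × 25 = 12500 ft.
B is higher by 12500 − 6380 = 6120 ft.

B by 6120 ft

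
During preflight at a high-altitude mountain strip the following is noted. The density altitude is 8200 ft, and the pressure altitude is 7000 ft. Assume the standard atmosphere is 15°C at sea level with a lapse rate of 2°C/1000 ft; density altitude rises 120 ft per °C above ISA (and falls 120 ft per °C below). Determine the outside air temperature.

11°C

Density altitude − pressure altitude = 8200 − 7000 = +1200 ft.
At 120 ft/°C that is an ISA deviation of 1200/120 = +10°C.
ISA temperature at 7000 ft = 15 − 2 × (7000/1000) = 1°C.
OAT = ISA + deviation = 1 + (+10) = 11°C.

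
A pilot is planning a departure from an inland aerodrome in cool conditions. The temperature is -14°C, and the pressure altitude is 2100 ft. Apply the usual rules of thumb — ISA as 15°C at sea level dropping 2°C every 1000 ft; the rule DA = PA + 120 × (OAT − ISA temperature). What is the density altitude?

ISA temperature at 2100 ft = 15 − 2 × (2100/1000) = 10.8°C.
ISA deviation = -14 − 10.8 = -24.8°C.
Density altitude = 2100 + 120 × (-24.8) = 2100 + (-2976) = -876 ft.

-876 ft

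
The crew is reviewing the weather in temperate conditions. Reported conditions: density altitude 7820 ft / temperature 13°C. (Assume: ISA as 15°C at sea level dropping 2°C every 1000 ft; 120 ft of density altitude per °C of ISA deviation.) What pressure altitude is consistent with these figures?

DA = PA + 120 × (OAT − (15 − 2·PA/1000)) = PA + 120·OAT − 1800 + 0.24·PA = 1.24·PA + 120·OAT − 1800.
So 1.24·PA = 7820 − 120 × 13 + 1800 = 8060.
PA = 8060 / 1.24 = 6500 ft.

6500 ft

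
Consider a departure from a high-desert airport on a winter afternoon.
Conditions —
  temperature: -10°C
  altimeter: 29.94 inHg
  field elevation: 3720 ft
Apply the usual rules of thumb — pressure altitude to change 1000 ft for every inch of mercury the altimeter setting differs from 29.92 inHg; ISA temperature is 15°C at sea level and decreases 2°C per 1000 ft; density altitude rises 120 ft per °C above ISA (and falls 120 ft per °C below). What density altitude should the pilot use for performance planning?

1588 ft

Pressure altitude = 3720 + (29.92 − 29.94) × 1000 = 3720 + (-20) = 3700 ft.
ISA temperature at 3700 ft = 15 − 2 × (3700/1000) = 7.6°C.
ISA deviation = -10 − 7.6 = -17.6°C.
Density altitude = 3700 + 120 × (-17.6) = 1588 ft.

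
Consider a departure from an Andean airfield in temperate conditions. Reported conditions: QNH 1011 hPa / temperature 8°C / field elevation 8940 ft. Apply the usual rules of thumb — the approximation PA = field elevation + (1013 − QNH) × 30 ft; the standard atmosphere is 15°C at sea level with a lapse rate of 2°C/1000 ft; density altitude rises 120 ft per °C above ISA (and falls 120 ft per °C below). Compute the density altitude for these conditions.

Pressure altitude = 8940 + (1013 − 1011) × 30 = 8940 + (+60) = 9000 ft.
ISA temperature at 9000 ft = 15 − 2 × (9000/1000) = -3°C.
ISA deviation = 8 − (-3) = +11°C.
Density altitude = 9000 + 120 × (11) = 10320 ft.

10320 ft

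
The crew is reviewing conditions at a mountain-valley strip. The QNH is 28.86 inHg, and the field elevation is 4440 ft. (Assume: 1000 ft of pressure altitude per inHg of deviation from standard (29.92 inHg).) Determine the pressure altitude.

Pressure correction = (29.92 − 28.86) × 1000 = +1060 ft.
Pressure altitude = 4440 + (+1060) = 5500 ft.

5500 ft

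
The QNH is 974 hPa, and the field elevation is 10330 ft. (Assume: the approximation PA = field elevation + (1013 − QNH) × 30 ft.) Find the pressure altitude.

Pressure correction = (1013 − 974) × 30 = +1170 ft.
Pressure altitude = 10330 + (+1170) = 11500 ft.

11500 ft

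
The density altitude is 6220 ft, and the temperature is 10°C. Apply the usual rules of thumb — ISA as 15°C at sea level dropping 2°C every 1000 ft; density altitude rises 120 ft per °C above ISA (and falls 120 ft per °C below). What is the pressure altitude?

5500 ft

DA = PA + 120 × (OAT − (15 − 2·PA/1000)) = PA + 120·OAT − 1800 + 0.24·PA = 1.24·PA + 120·OAT − 1800.
So 1.24·PA = 6220 − 120 × 10 + 1800 = 6820.
PA = 6820 / 1.24 = 5500 ft.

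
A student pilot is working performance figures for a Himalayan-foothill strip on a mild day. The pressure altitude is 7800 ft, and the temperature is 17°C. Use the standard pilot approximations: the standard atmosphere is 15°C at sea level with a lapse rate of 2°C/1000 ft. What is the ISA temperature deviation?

ISA+17.6°C

ISA temperature at 7800 ft = 15 − 2 × (7800/1000) = -0.6°C.
Deviation = OAT − ISA = 17 − (-0.6) = +17.6°C.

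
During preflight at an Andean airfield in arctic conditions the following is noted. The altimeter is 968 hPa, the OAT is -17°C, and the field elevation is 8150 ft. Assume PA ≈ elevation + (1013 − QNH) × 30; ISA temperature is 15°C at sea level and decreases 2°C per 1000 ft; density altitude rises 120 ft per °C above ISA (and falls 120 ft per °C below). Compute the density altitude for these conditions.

7940 ft

Pressure altitude = 8150 + (1013 − 968) × 30 = 8150 + (+1350) = 9500 ft.
ISA temperature at 9500 ft = 15 − 2 × (9500/1000) = -4°C.
ISA deviation = -17 − (-4) = -13°C.
Density altitude = 9500 + 120 × (-13) = 7940 ft.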